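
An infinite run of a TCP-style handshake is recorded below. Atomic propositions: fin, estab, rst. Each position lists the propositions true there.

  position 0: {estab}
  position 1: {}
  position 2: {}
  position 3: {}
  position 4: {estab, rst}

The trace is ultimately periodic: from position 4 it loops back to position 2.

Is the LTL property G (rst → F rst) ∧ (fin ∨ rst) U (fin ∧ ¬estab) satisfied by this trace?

rst → F rst holds at every position 0..4, and those are all positions ever visited, so G (rst → F rst) holds.
Positions where rst holds: 4.
Check F rst at each: 4→ok.
Walking from position 0: at position 0, fin ∧ ¬estab has not yet held and fin ∨ rst fails, so (fin ∨ rst) U (fin ∧ ¬estab) is false.
At position 0: G (rst → F rst) is true; (fin ∨ rst) U (fin ∧ ¬estab) is false; so G (rst → F rst) ∧ (fin ∨ rst) U (fin ∧ ¬estab) is false.

Does not hold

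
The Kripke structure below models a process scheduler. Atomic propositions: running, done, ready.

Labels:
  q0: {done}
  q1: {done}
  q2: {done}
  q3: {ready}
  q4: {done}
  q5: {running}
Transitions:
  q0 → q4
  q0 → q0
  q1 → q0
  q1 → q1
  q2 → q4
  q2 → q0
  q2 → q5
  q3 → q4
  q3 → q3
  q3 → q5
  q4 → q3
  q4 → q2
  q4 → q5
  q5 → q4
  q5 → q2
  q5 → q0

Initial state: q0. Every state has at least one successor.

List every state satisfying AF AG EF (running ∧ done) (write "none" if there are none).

none

States satisfying AG EF (running ∧ done): ∅.
States satisfying AF AG EF (running ∧ done): ∅.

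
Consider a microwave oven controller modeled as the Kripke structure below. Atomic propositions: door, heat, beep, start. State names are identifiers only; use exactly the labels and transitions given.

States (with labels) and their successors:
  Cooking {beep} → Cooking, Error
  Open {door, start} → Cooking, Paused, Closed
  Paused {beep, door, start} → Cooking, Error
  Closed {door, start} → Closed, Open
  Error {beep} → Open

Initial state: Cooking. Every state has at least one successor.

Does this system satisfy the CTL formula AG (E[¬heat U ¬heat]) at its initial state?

Satisfied

States satisfying E[¬heat U ¬heat]: {Cooking, Open, Paused, Closed, Error}.
States satisfying AG (E[¬heat U ¬heat]): {Cooking, Open, Paused, Closed, Error}.
Every state reachable from Cooking satisfies E[¬heat U ¬heat].
Cooking ∈ Sat(AG (E[¬heat U ¬heat])).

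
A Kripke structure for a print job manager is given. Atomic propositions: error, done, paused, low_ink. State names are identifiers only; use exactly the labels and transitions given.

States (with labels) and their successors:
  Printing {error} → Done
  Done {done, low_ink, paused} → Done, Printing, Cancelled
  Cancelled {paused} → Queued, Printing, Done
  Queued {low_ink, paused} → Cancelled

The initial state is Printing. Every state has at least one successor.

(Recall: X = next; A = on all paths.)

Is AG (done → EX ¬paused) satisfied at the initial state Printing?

States satisfying done → EX ¬paused: {Printing, Done, Cancelled, Queued}.
States satisfying AG (done → EX ¬paused): {Printing, Done, Cancelled, Queued}.
Every state reachable from Printing satisfies done → EX ¬paused.
Printing ∈ Sat(AG (done → EX ¬paused)).

Holds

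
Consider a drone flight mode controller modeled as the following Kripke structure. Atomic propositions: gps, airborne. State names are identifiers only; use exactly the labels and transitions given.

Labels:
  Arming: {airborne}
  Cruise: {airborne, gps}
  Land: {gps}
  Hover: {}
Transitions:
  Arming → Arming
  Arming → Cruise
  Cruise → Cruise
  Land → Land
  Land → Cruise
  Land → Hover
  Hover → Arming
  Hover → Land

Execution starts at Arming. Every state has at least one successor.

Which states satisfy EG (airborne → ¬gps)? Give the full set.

States satisfying airborne → ¬gps: {Arming, Land, Hover}.
States satisfying EG (airborne → ¬gps): {Arming, Land, Hover}.

{Arming, Land, Hover}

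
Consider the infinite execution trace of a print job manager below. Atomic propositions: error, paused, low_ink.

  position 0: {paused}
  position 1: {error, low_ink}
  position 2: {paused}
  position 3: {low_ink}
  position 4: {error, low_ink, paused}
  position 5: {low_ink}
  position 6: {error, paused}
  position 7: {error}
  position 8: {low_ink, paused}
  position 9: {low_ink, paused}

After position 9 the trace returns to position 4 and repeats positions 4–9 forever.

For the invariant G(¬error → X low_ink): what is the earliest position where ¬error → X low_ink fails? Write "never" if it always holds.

5

Check ¬error → X low_ink at each position in order: 0 ✓, 1 ✓, 2 ✓, 3 ✓, 4 ✓.
At position 5 the labels are {low_ink} and the next position 6 has {error, paused}, so ¬error → X low_ink is false there. This is the first violation.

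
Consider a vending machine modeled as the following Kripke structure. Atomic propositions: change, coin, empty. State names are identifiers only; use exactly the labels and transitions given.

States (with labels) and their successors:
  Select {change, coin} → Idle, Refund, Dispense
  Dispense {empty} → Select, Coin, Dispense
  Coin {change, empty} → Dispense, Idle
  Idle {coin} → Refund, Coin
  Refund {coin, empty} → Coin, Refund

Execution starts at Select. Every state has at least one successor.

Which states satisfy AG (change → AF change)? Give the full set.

{Select, Dispense, Coin, Idle, Refund}

States satisfying change → AF change: {Select, Dispense, Coin, Idle, Refund}.
States satisfying AG (change → AF change): {Select, Dispense, Coin, Idle, Refund}.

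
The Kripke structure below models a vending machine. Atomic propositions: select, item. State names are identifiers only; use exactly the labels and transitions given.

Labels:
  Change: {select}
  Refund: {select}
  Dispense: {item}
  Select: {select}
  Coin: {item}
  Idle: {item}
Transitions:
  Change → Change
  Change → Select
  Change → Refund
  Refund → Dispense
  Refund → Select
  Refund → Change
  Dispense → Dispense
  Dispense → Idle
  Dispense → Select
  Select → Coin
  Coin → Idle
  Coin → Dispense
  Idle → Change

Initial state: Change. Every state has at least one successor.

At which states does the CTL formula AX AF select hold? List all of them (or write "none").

{Change, Idle}

States satisfying AF select: {Change, Refund, Select, Idle}.
States satisfying AX AF select: {Change, Idle}.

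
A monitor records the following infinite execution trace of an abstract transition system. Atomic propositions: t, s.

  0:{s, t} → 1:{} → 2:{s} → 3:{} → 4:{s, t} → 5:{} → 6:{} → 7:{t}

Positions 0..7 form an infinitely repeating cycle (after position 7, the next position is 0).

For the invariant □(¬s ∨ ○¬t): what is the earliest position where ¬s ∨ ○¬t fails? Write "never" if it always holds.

¬s ∨ ○¬t holds at every position 0..7, and those are all the positions the trace ever visits, so the invariant □(¬s ∨ ○¬t) is never violated.

never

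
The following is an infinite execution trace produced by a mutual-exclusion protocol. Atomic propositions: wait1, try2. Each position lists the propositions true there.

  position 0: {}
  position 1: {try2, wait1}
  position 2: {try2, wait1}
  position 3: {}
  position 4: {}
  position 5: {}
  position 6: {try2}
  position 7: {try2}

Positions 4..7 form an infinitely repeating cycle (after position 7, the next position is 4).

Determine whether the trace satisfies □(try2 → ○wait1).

try2 → ○wait1 must hold at every position from 0 onward. It fails at position 2, so □(try2 → ○wait1) is false.
Positions where try2 holds: 1, 2, 6, 7.
Check ○wait1 at each: 1→ok, 2→fails, 6→fails, 7→fails.

Does not hold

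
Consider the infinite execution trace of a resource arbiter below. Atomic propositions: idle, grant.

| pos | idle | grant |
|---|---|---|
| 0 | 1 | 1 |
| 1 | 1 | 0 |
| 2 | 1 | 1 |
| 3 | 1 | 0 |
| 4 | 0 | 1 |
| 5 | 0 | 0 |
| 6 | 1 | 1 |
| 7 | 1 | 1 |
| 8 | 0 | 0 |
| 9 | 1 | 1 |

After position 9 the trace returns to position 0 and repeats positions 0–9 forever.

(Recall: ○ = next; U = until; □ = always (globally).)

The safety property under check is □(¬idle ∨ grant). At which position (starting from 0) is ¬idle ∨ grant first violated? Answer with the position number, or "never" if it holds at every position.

Check ¬idle ∨ grant at each position in order: 0 ✓.
At position 1 the labels are {idle}, so ¬idle ∨ grant is false there. This is the first violation.

1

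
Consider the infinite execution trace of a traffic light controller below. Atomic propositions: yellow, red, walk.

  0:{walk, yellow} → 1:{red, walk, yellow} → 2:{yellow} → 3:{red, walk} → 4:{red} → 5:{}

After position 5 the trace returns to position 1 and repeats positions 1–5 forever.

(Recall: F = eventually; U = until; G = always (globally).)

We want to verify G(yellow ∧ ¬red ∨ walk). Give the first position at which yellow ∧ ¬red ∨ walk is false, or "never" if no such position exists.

Check yellow ∧ ¬red ∨ walk at each position in order: 0 ✓, 1 ✓, 2 ✓, 3 ✓.
At position 4 the labels are {red}, so yellow ∧ ¬red ∨ walk is false there. This is the first violation.

4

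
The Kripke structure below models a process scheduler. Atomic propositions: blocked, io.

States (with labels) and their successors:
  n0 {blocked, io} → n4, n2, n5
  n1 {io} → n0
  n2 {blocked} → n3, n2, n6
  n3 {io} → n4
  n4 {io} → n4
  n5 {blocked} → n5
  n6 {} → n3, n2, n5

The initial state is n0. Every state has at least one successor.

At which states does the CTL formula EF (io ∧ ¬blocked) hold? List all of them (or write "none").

{n0, n1, n2, n3, n4, n6}

States satisfying io ∧ ¬blocked: {n1, n3, n4}.
States satisfying EF (io ∧ ¬blocked): {n0, n1, n2, n3, n4, n6}.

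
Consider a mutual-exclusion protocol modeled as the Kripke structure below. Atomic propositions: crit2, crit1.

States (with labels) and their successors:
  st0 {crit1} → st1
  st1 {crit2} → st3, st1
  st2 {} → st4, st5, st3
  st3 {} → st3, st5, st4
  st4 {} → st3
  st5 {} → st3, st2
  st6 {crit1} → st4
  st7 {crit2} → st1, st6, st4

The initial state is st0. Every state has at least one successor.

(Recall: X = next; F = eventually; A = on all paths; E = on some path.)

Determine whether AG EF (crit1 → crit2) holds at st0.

States satisfying EF (crit1 → crit2): {st0, st1, st2, st3, st4, st5, st6, st7}.
States satisfying AG EF (crit1 → crit2): {st0, st1, st2, st3, st4, st5, st6, st7}.
Every state reachable from st0 satisfies EF (crit1 → crit2).
st0 ∈ Sat(AG EF (crit1 → crit2)).

Holds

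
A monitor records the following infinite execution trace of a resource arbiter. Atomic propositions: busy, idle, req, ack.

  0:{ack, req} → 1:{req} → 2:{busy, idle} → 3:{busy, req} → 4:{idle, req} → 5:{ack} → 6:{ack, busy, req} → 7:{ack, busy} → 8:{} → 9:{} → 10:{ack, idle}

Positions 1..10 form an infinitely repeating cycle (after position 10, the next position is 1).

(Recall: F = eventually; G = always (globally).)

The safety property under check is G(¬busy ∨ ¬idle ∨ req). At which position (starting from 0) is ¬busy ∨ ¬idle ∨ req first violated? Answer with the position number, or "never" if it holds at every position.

Check ¬busy ∨ ¬idle ∨ req at each position in order: 0 ✓, 1 ✓.
At position 2 the labels are {busy, idle}, so ¬busy ∨ ¬idle ∨ req is false there. This is the first violation.

2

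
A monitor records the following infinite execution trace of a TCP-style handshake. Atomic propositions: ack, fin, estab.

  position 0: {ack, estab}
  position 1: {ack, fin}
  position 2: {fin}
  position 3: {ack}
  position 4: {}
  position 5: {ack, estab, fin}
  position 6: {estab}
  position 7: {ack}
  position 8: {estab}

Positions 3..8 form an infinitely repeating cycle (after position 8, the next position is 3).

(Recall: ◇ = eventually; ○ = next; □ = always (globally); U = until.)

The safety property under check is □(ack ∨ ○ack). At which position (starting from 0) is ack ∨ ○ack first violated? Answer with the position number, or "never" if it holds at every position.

never

ack ∨ ○ack holds at every position 0..8, and those are all the positions the trace ever visits, so the invariant □(ack ∨ ○ack) is never violated.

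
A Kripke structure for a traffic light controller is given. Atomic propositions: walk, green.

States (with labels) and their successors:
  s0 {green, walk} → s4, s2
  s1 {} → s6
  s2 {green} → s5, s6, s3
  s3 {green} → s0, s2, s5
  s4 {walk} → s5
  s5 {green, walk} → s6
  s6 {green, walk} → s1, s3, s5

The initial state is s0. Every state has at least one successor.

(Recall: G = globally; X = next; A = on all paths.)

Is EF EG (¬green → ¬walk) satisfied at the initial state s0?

Satisfied

States satisfying EG (¬green → ¬walk): {s0, s1, s2, s3, s5, s6}.
States satisfying EF EG (¬green → ¬walk): {s0, s1, s2, s3, s4, s5, s6}.
Some path from s0 reaches a state where EG (¬green → ¬walk) holds.
s0 ∈ Sat(EF EG (¬green → ¬walk)).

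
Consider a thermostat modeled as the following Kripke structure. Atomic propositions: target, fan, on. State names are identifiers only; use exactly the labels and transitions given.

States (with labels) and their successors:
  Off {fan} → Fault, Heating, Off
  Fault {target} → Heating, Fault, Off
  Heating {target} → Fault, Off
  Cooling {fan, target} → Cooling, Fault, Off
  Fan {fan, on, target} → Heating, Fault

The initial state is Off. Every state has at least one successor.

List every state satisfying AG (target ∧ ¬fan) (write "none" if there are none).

States satisfying target ∧ ¬fan: {Fault, Heating}.
States satisfying AG (target ∧ ¬fan): ∅.

none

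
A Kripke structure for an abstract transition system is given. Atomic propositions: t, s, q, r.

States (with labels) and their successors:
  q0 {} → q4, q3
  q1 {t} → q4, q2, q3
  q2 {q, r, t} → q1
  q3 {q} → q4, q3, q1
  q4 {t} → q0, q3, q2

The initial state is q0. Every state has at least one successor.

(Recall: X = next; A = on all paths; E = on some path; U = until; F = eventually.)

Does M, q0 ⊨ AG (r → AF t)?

Satisfied

States satisfying r → AF t: {q0, q1, q2, q3, q4}.
States satisfying AG (r → AF t): {q0, q1, q2, q3, q4}.
Every state reachable from q0 satisfies r → AF t.
q0 ∈ Sat(AG (r → AF t)).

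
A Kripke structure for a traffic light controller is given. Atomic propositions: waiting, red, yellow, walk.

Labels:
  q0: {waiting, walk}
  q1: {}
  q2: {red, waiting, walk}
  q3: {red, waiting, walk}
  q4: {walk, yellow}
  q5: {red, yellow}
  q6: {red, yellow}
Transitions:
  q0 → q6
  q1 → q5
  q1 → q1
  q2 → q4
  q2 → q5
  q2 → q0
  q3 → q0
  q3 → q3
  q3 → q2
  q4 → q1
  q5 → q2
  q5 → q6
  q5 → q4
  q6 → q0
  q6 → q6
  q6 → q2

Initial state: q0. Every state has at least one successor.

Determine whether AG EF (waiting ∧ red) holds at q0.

States satisfying EF (waiting ∧ red): {q0, q1, q2, q3, q4, q5, q6}.
States satisfying AG EF (waiting ∧ red): {q0, q1, q2, q3, q4, q5, q6}.
Every state reachable from q0 satisfies EF (waiting ∧ red).
q0 ∈ Sat(AG EF (waiting ∧ red)).

Yes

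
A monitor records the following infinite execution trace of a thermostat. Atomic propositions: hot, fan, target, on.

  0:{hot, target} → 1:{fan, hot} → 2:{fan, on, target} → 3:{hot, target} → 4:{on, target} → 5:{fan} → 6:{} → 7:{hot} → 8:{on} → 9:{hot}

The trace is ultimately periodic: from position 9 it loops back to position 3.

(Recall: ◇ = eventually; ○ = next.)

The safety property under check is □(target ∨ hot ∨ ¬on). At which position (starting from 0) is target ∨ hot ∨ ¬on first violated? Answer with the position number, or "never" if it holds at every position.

Check target ∨ hot ∨ ¬on at each position in order: 0 ✓, 1 ✓, 2 ✓, 3 ✓, 4 ✓, 5 ✓, 6 ✓, 7 ✓.
At position 8 the labels are {on}, so target ∨ hot ∨ ¬on is false there. This is the first violation.

8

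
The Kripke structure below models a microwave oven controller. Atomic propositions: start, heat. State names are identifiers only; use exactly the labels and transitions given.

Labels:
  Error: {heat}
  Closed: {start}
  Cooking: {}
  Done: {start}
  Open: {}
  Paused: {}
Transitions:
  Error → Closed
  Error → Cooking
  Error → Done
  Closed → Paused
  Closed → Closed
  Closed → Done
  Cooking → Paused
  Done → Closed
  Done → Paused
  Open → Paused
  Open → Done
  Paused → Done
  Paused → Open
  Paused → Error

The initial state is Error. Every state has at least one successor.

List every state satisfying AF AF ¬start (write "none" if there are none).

{Error, Cooking, Open, Paused}

States satisfying AF ¬start: {Error, Cooking, Open, Paused}.
States satisfying AF AF ¬start: {Error, Cooking, Open, Paused}.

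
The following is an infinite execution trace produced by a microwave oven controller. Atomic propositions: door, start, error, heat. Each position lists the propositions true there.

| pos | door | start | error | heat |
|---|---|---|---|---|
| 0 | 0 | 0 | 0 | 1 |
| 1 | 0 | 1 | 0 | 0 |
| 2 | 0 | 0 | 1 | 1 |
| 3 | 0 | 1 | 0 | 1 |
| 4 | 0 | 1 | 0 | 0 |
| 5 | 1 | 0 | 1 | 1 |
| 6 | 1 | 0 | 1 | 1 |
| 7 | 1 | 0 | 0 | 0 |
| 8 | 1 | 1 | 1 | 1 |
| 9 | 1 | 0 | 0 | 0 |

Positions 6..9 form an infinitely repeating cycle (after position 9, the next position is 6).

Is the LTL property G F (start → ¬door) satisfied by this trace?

Yes

F (start → ¬door) holds at every position 0..9, and those are all positions ever visited, so G F (start → ¬door) holds.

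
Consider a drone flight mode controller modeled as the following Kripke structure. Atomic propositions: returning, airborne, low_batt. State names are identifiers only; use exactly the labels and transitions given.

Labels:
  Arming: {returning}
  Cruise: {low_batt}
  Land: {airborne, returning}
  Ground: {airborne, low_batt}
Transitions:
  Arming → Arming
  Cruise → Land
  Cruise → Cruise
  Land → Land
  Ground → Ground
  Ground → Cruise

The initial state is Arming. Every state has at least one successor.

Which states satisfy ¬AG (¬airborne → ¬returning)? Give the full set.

{Arming}

States satisfying ¬airborne → ¬returning: {Cruise, Land, Ground}.
States satisfying AG (¬airborne → ¬returning): {Cruise, Land, Ground}.
States satisfying ¬AG (¬airborne → ¬returning): {Arming}.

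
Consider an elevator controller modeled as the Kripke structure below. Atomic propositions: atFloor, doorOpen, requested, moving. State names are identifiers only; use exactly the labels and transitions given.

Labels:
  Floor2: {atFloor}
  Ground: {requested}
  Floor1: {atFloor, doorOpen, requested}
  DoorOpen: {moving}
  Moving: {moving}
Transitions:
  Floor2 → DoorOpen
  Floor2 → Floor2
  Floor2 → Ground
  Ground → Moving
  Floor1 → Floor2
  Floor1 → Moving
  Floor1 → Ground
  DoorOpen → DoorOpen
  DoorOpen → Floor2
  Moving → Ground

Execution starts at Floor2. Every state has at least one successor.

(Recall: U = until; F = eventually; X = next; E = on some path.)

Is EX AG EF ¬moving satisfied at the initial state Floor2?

Yes

States satisfying AG EF ¬moving: {Floor2, Ground, Floor1, DoorOpen, Moving}.
States satisfying EX AG EF ¬moving: {Floor2, Ground, Floor1, DoorOpen, Moving}.
Floor2 ∈ Sat(EX AG EF ¬moving).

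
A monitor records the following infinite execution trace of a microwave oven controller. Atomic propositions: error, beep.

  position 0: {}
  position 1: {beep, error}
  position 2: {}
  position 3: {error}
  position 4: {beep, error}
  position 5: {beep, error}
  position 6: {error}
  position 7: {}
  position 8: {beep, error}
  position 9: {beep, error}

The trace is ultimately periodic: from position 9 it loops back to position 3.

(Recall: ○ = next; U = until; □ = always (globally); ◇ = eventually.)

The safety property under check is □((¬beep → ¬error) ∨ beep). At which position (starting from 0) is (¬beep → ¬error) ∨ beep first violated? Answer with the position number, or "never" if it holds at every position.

Check (¬beep → ¬error) ∨ beep at each position in order: 0 ✓, 1 ✓, 2 ✓.
At position 3 the labels are {error}, so (¬beep → ¬error) ∨ beep is false there. This is the first violation.

3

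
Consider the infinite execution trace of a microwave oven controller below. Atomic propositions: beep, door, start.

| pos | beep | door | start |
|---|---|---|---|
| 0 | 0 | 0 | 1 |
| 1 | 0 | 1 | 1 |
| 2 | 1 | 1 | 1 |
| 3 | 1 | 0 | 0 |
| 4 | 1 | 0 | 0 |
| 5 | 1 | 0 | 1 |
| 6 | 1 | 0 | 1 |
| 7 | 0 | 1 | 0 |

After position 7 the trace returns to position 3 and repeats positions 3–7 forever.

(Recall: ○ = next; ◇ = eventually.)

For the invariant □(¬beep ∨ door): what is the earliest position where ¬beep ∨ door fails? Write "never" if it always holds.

Check ¬beep ∨ door at each position in order: 0 ✓, 1 ✓, 2 ✓.
At position 3 the labels are {beep}, so ¬beep ∨ door is false there. This is the first violation.

3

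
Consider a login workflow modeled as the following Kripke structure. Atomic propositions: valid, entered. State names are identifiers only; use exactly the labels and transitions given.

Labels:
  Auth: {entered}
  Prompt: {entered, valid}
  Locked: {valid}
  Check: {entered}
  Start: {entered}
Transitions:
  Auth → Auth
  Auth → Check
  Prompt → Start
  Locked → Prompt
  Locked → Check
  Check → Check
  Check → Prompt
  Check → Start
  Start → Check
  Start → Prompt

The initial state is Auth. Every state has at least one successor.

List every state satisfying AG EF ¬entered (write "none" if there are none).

States satisfying EF ¬entered: {Locked}.
States satisfying AG EF ¬entered: ∅.

none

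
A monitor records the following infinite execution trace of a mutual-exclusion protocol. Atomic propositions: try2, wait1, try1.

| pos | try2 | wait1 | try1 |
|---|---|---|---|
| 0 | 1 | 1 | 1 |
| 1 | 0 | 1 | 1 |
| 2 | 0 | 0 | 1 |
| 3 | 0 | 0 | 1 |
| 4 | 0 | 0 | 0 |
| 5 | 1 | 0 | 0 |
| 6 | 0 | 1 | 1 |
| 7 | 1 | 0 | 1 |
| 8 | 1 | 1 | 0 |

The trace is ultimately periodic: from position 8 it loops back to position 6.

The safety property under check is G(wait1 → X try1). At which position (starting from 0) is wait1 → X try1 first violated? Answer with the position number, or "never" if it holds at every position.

wait1 → X try1 holds at every position 0..8, and those are all the positions the trace ever visits, so the invariant G(wait1 → X try1) is never violated.

never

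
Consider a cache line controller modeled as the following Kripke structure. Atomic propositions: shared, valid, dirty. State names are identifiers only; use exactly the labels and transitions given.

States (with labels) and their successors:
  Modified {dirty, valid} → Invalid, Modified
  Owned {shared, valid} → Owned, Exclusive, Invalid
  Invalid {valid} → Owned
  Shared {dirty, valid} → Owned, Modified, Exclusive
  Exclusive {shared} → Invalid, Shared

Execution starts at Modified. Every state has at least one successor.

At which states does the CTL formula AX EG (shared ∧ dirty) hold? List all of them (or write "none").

States satisfying EG (shared ∧ dirty): ∅.
States satisfying AX EG (shared ∧ dirty): ∅.

none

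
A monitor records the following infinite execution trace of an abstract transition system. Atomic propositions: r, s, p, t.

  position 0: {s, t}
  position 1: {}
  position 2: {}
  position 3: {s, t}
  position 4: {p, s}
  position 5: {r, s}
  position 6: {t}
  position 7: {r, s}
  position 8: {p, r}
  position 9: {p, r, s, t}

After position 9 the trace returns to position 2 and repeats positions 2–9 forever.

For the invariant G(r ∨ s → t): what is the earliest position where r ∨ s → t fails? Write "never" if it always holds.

4

Check r ∨ s → t at each position in order: 0 ✓, 1 ✓, 2 ✓, 3 ✓.
At position 4 the labels are {p, s}, so r ∨ s → t is false there. This is the first violation.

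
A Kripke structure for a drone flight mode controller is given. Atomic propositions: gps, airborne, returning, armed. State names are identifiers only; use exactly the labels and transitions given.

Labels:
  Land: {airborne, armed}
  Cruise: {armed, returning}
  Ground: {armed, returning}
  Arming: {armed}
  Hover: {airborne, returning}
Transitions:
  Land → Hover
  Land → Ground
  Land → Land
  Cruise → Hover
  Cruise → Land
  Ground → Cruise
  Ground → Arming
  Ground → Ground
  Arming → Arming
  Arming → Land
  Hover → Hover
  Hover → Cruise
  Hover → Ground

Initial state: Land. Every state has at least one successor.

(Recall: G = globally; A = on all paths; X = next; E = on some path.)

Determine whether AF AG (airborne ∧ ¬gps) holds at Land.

States satisfying AG (airborne ∧ ¬gps): ∅.
States satisfying AF AG (airborne ∧ ¬gps): ∅.
There is a path from Land along which AG (airborne ∧ ¬gps) never holds.
Land ∉ Sat(AF AG (airborne ∧ ¬gps)).

Violated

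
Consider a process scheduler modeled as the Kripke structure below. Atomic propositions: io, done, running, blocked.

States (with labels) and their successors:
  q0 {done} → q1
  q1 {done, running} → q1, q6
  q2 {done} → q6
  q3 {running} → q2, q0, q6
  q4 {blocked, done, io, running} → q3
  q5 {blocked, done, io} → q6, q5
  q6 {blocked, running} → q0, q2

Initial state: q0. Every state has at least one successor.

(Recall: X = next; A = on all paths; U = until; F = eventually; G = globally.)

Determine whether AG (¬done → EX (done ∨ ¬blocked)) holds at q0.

States satisfying ¬done → EX (done ∨ ¬blocked): {q0, q1, q2, q3, q4, q5, q6}.
States satisfying AG (¬done → EX (done ∨ ¬blocked)): {q0, q1, q2, q3, q4, q5, q6}.
Every state reachable from q0 satisfies ¬done → EX (done ∨ ¬blocked).
q0 ∈ Sat(AG (¬done → EX (done ∨ ¬blocked))).

Satisfied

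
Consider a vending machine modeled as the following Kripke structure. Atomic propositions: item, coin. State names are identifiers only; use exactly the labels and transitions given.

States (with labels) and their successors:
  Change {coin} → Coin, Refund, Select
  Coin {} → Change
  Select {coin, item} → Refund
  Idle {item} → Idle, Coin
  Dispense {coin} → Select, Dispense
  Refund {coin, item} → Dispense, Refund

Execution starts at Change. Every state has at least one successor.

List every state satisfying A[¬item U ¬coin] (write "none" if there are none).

{Coin, Idle}

States satisfying ¬item: {Change, Coin, Dispense}.
States satisfying ¬coin: {Coin, Idle}.
States satisfying A[¬item U ¬coin]: {Coin, Idle}.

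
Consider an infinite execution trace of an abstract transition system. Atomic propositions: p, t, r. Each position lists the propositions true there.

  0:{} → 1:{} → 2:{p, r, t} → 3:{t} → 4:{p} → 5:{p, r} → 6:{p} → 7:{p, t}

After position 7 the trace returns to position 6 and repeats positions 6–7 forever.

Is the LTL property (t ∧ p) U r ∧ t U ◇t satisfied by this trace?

Does not hold

Walking from position 0: at position 0, r has not yet held and t ∧ p fails, so (t ∧ p) U r is false.
Walking from position 0: ◇t first holds at position 0, and t holds at every earlier position along the way, so t U ◇t holds.
At position 0: (t ∧ p) U r is false; t U ◇t is true; so (t ∧ p) U r ∧ t U ◇t is false.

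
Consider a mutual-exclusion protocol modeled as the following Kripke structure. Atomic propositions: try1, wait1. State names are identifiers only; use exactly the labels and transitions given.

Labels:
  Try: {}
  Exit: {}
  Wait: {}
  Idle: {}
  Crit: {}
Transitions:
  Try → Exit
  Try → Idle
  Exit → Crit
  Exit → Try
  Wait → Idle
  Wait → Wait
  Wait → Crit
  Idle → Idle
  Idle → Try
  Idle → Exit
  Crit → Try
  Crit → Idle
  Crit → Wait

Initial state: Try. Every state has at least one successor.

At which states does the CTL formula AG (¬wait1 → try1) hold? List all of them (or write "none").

States satisfying ¬wait1 → try1: ∅.
States satisfying AG (¬wait1 → try1): ∅.

none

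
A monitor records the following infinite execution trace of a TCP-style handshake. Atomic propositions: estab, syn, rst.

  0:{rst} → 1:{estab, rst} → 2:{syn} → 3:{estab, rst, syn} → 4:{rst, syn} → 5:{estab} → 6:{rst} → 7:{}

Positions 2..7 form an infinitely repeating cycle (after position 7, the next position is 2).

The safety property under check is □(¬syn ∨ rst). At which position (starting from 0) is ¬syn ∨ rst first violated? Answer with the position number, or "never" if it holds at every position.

2

Check ¬syn ∨ rst at each position in order: 0 ✓, 1 ✓.
At position 2 the labels are {syn}, so ¬syn ∨ rst is false there. This is the first violation.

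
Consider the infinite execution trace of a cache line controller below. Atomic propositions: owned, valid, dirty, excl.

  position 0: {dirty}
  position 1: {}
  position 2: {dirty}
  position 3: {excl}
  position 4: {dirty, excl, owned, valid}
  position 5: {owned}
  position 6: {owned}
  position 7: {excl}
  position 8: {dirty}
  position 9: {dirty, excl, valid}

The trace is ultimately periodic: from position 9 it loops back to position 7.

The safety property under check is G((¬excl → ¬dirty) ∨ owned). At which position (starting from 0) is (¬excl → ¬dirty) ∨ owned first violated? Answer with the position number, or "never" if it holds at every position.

0

At position 0 the labels are {dirty}, so (¬excl → ¬dirty) ∨ owned is false there. This is the first violation.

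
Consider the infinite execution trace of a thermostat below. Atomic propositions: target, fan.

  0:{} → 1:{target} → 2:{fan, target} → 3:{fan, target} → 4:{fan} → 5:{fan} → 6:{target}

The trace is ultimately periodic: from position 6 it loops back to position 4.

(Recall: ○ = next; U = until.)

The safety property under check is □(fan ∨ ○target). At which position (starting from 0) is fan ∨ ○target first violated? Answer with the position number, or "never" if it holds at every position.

6

Check fan ∨ ○target at each position in order: 0 ✓, 1 ✓, 2 ✓, 3 ✓, 4 ✓, 5 ✓.
At position 6 the labels are {target} and the next position 4 has {fan}, so fan ∨ ○target is false there. This is the first violation.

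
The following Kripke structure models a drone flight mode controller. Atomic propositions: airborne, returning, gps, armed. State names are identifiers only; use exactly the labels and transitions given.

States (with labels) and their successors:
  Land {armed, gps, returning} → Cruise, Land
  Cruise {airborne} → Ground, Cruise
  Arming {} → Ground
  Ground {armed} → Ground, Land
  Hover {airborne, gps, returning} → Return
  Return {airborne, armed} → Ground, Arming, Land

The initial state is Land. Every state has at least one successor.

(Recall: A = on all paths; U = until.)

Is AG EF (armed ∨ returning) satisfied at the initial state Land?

Holds

States satisfying EF (armed ∨ returning): {Land, Cruise, Arming, Ground, Hover, Return}.
States satisfying AG EF (armed ∨ returning): {Land, Cruise, Arming, Ground, Hover, Return}.
Every state reachable from Land satisfies EF (armed ∨ returning).
Land ∈ Sat(AG EF (armed ∨ returning)).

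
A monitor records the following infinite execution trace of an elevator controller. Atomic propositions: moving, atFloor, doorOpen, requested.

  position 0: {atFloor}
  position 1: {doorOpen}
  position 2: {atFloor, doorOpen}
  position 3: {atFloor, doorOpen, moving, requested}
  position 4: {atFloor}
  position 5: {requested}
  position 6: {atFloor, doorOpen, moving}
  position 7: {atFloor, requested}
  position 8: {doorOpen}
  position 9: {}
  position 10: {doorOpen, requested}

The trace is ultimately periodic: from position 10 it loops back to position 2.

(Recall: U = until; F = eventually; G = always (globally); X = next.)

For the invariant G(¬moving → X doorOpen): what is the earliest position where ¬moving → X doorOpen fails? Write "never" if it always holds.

4

Check ¬moving → X doorOpen at each position in order: 0 ✓, 1 ✓, 2 ✓, 3 ✓.
At position 4 the labels are {atFloor} and the next position 5 has {requested}, so ¬moving → X doorOpen is false there. This is the first violation.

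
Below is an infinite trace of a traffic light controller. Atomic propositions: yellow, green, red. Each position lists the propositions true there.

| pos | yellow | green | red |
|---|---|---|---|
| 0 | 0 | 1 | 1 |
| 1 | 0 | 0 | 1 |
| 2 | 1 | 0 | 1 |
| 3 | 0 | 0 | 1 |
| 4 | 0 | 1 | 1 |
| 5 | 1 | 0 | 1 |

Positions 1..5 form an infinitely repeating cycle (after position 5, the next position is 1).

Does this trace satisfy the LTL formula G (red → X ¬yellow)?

No

red → X ¬yellow must hold at every position from 0 onward. It fails at position 1, so G (red → X ¬yellow) is false.
Positions where red holds: 0, 1, 2, 3, 4, 5.
Check X ¬yellow at each: 0→ok, 1→fails, 2→ok, 3→ok, 4→fails, 5→ok.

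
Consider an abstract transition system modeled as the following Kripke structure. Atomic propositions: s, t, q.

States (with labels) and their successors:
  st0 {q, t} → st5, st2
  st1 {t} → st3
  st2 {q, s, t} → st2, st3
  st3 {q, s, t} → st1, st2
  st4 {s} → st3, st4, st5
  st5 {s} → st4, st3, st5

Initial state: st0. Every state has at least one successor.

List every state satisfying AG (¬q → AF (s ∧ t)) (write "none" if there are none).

States satisfying ¬q → AF (s ∧ t): {st0, st1, st2, st3}.
States satisfying AG (¬q → AF (s ∧ t)): {st1, st2, st3}.

{st1, st2, st3}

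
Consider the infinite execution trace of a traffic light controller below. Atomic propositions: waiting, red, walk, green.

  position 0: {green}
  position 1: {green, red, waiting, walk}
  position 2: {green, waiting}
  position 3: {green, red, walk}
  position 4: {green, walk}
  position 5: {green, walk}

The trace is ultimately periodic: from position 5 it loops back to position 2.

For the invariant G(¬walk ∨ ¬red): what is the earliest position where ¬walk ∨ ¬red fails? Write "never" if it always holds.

Check ¬walk ∨ ¬red at each position in order: 0 ✓.
At position 1 the labels are {green, red, waiting, walk}, so ¬walk ∨ ¬red is false there. This is the first violation.

1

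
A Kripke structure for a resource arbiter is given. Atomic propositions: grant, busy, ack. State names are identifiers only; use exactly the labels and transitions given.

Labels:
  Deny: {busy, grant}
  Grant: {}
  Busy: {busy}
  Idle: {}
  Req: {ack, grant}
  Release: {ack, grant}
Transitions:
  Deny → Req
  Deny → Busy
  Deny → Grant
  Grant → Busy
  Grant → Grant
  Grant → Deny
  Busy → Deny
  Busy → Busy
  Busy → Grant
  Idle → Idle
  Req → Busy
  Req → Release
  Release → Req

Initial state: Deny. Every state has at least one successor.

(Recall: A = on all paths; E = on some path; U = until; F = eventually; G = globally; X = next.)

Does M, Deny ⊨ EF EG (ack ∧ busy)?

Violated

States satisfying EG (ack ∧ busy): ∅.
States satisfying EF EG (ack ∧ busy): ∅.
No suitable path/successor from Deny witnesses the formula.
Deny ∉ Sat(EF EG (ack ∧ busy)).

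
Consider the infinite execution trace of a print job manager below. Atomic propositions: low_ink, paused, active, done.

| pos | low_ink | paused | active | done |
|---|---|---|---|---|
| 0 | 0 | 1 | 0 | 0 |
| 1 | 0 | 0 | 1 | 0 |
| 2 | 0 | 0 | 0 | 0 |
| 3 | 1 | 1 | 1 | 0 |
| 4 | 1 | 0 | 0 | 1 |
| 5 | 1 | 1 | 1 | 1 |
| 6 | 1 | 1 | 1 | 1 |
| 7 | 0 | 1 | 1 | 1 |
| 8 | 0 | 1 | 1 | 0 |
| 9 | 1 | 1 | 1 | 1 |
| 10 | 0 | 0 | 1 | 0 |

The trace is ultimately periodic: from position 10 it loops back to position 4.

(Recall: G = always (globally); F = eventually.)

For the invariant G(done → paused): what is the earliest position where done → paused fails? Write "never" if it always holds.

Check done → paused at each position in order: 0 ✓, 1 ✓, 2 ✓, 3 ✓.
At position 4 the labels are {done, low_ink}, so done → paused is false there. This is the first violation.

4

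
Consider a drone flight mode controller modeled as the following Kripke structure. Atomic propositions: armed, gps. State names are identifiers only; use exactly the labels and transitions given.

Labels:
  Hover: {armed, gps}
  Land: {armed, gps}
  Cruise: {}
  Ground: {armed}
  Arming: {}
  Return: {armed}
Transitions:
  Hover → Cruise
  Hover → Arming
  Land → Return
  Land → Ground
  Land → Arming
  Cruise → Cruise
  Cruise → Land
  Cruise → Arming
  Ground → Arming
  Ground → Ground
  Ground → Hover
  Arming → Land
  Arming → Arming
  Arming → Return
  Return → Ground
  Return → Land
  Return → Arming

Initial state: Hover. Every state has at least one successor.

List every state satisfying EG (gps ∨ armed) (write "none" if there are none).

{Land, Ground, Return}

States satisfying gps ∨ armed: {Hover, Land, Ground, Return}.
States satisfying EG (gps ∨ armed): {Land, Ground, Return}.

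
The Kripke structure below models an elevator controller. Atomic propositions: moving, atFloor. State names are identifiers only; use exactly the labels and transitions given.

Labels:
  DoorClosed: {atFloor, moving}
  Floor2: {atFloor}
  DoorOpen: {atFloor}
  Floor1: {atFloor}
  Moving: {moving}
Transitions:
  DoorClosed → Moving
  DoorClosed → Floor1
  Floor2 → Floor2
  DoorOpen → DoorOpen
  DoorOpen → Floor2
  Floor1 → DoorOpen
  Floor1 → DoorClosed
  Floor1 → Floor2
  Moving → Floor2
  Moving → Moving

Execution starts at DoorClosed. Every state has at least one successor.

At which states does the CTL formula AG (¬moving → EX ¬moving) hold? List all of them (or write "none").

States satisfying ¬moving → EX ¬moving: {DoorClosed, Floor2, DoorOpen, Floor1, Moving}.
States satisfying AG (¬moving → EX ¬moving): {DoorClosed, Floor2, DoorOpen, Floor1, Moving}.

{DoorClosed, Floor2, DoorOpen, Floor1, Moving}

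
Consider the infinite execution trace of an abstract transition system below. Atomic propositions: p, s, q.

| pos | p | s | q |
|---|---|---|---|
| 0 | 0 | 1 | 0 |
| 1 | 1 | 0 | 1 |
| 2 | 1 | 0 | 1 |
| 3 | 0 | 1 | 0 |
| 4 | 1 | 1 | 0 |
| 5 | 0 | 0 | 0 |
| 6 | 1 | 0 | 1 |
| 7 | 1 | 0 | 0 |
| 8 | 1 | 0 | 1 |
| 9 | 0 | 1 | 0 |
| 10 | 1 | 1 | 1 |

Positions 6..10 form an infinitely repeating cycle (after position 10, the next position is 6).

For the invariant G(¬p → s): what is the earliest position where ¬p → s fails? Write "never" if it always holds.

5

Check ¬p → s at each position in order: 0 ✓, 1 ✓, 2 ✓, 3 ✓, 4 ✓.
At position 5 the labels are {}, so ¬p → s is false there. This is the first violation.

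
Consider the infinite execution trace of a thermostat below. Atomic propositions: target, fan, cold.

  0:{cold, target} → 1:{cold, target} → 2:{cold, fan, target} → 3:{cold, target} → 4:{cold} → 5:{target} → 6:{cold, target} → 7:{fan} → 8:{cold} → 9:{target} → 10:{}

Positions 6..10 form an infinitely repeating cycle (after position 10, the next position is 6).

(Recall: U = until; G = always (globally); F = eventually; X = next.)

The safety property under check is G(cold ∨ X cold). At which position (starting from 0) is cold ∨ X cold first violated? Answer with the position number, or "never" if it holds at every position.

Check cold ∨ X cold at each position in order: 0 ✓, 1 ✓, 2 ✓, 3 ✓, 4 ✓, 5 ✓, 6 ✓, 7 ✓, 8 ✓.
At position 9 the labels are {target} and the next position 10 has {}, so cold ∨ X cold is false there. This is the first violation.

9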